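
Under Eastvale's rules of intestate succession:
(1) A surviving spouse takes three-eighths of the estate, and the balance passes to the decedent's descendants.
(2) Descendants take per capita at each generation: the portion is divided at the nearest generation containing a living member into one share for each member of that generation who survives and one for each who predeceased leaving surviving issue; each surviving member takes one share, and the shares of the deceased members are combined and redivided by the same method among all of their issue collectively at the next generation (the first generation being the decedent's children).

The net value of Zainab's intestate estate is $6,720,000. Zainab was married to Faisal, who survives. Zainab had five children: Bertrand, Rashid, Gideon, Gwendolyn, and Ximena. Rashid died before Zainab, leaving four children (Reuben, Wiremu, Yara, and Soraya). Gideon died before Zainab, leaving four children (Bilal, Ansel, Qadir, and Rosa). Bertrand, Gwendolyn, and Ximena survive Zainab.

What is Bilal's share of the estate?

Bilal receives $210,000.

Faisal takes three-eighths of $6,720,000 = $2,520,000. The remaining $4,200,000 passes to the descendants.
The descendants' portion ($4,200,000) is divided at the children's generation into 5 shares of $840,000. Bertrand, Gwendolyn, and Ximena each take $840,000. The 2 shares of the deceased (Rashid and Gideon) are combined into a pool of $1,680,000.
That pool ($1,680,000) is divided at the grandchildren's generation equally among Reuben, Wiremu, Yara, Soraya, Bilal, Ansel, Qadir, and Rosa: $210,000 each.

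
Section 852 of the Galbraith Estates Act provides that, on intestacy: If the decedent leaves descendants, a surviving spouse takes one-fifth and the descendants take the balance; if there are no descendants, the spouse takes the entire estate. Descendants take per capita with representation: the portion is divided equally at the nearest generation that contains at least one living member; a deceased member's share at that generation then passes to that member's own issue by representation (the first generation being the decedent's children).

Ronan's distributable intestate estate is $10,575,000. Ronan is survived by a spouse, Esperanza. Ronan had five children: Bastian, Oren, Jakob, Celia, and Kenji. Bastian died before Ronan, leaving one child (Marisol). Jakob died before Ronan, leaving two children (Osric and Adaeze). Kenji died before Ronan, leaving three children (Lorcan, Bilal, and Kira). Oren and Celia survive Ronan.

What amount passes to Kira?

Esperanza takes one-fifth of $10,575,000 = $2,115,000. The remaining $8,460,000 passes to the descendants.
The descendants' portion ($8,460,000) is divided into 5 shares of $1,692,000: Oren and Celia each take $1,692,000; Bastian's $1,692,000 share passes to Bastian's issue; Jakob's $1,692,000 share passes to Jakob's issue; Kenji's $1,692,000 share passes to Kenji's issue.
Bastian's share ($1,692,000) passes entirely to Marisol.
Jakob's share ($1,692,000) is divided into 2 shares of $846,000: Osric and Adaeze each take $846,000.
Kenji's share ($1,692,000) is divided into 3 shares of $564,000: Lorcan, Bilal, and Kira each take $564,000.

Kira receives $564,000.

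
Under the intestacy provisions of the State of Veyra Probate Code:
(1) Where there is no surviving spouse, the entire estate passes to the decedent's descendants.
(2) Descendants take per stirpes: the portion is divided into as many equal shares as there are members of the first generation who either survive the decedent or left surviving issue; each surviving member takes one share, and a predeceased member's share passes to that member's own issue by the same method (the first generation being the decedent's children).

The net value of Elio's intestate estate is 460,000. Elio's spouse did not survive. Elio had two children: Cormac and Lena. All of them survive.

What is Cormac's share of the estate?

Cormac receives 230,000.

The entire 460,000 passes to the descendants.
That amount (460,000) is divided into 2 shares of 230,000: Cormac and Lena each take 230,000.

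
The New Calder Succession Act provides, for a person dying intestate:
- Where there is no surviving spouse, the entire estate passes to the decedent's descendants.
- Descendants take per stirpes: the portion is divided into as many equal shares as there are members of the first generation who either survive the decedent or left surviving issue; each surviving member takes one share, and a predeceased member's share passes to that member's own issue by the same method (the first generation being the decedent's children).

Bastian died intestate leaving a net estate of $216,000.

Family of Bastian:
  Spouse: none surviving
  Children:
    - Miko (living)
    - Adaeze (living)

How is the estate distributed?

Miko: $108,000; Adaeze: $108,000

The entire $216,000 passes to the descendants.
That amount ($216,000) is divided into 2 shares of $108,000: Miko and Adaeze each take $108,000.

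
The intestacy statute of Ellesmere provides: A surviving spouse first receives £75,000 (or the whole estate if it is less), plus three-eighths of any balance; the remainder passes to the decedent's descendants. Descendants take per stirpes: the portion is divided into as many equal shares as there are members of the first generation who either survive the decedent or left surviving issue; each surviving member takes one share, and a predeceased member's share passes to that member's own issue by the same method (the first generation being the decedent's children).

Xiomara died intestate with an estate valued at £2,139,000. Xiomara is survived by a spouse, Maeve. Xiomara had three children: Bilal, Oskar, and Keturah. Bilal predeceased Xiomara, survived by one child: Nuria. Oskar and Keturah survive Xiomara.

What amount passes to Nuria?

Nuria receives £430,000.

Maeve first takes £75,000, leaving a balance of £2,064,000. Maeve then takes three-eighths of the balance (£774,000), for a total of £849,000. The remaining £1,290,000 passes to the descendants.
The descendants' portion (£1,290,000) is divided into 3 shares of £430,000: Oskar and Keturah each take £430,000; Bilal's £430,000 share passes to Bilal's issue.
Bilal's share (£430,000) passes entirely to Nuria.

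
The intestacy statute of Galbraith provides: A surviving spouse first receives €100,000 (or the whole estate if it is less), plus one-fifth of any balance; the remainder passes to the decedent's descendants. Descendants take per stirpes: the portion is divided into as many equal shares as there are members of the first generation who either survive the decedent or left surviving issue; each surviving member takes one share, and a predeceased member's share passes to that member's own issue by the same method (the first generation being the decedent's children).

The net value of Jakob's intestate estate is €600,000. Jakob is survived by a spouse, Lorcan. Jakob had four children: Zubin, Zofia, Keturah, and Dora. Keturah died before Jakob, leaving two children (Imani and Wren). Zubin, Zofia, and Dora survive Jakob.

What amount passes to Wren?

Wren receives €50,000.

Lorcan first takes €100,000, leaving a balance of €500,000. Lorcan then takes one-fifth of the balance (€100,000), for a total of €200,000. The remaining €400,000 passes to the descendants.
The descendants' portion (€400,000) is divided into 4 shares of €100,000: Zubin, Zofia, and Dora each take €100,000; Keturah's €100,000 share passes to Keturah's issue.
Keturah's share (€100,000) is divided into 2 shares of €50,000: Imani and Wren each take €50,000.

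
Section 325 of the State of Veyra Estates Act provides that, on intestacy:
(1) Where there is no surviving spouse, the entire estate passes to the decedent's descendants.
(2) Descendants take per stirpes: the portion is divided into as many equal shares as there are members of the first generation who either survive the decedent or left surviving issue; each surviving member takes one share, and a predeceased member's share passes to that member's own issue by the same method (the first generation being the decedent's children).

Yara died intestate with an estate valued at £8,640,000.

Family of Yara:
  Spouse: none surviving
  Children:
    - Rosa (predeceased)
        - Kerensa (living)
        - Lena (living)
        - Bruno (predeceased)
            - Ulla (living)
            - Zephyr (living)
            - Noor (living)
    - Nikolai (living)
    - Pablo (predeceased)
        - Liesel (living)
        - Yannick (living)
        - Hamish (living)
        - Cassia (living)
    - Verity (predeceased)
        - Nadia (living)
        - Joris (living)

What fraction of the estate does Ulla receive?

The entire £8,640,000 passes to the descendants.
That amount (£8,640,000) is divided into 4 shares of £2,160,000: Nikolai takes £2,160,000; Rosa's £2,160,000 share passes to Rosa's issue; Pablo's £2,160,000 share passes to Pablo's issue; Verity's £2,160,000 share passes to Verity's issue.
Rosa's share (£2,160,000) is divided into 3 shares of £720,000: Kerensa and Lena each take £720,000; Bruno's £720,000 share passes to Bruno's issue.
Bruno's share (£720,000) is divided into 3 shares of £240,000: Ulla, Zephyr, and Noor each take £240,000.
Pablo's share (£2,160,000) is divided into 4 shares of £540,000: Liesel, Yannick, Hamish, and Cassia each take £540,000.
Verity's share (£2,160,000) is divided into 2 shares of £1,080,000: Nadia and Joris each take £1,080,000.

Ulla receives 1/36 of the estate.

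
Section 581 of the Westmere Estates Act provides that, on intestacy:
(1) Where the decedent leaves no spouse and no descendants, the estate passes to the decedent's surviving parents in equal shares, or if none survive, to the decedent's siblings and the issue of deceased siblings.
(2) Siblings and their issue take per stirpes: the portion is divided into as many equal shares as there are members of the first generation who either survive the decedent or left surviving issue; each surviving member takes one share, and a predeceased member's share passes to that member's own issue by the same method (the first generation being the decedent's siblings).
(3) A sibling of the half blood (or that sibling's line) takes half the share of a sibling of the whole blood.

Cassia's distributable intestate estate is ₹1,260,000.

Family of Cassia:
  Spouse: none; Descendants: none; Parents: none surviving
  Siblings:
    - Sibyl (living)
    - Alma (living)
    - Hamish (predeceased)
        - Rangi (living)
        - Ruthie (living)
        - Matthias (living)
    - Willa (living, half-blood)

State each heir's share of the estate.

Sibyl: ₹360,000; Alma: ₹360,000; Rangi: ₹120,000; Ruthie: ₹120,000; Matthias: ₹120,000; Willa: ₹180,000

The entire ₹1,260,000 passes to the siblings and their issue.
Counting each half-blood sibling's line as half a unit, there are 7/2 units in ₹1,260,000, so one unit is ₹360,000. Whole-blood lines (Sibyl, Alma, and Hamish) take ₹360,000 each; half-blood lines (Willa) take ₹180,000 each.
Hamish's share (₹360,000) is divided into 3 shares of ₹120,000: Rangi, Ruthie, and Matthias each take ₹120,000.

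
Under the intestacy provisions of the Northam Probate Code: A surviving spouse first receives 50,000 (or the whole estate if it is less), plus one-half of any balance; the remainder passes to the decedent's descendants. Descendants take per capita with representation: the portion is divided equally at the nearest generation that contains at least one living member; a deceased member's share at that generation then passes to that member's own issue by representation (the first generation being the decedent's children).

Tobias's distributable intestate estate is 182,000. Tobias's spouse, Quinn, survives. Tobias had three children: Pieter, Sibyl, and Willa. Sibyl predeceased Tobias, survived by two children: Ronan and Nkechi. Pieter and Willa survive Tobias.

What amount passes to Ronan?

Quinn first takes 50,000, leaving a balance of 132,000. Quinn then takes one-half of the balance (66,000), for a total of 116,000. The remaining 66,000 passes to the descendants.
The descendants' portion (66,000) is divided into 3 shares of 22,000: Pieter and Willa each take 22,000; Sibyl's 22,000 share passes to Sibyl's issue.
Sibyl's share (22,000) is divided into 2 shares of 11,000: Ronan and Nkechi each take 11,000.

Ronan receives 11,000.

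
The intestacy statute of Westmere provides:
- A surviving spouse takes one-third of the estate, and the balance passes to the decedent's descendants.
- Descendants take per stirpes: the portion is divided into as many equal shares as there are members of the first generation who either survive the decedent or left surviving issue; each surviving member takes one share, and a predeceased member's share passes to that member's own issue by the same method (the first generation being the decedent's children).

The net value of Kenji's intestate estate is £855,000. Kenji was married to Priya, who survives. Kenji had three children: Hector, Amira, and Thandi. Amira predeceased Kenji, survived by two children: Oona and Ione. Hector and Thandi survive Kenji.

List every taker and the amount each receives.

Priya takes one-third of £855,000 = £285,000. The remaining £570,000 passes to the descendants.
The descendants' portion (£570,000) is divided into 3 shares of £190,000: Hector and Thandi each take £190,000; Amira's £190,000 share passes to Amira's issue.
Amira's share (£190,000) is divided into 2 shares of £95,000: Oona and Ione each take £95,000.

Priya: £285,000; Hector: £190,000; Oona: £95,000; Ione: £95,000; Thandi: £190,000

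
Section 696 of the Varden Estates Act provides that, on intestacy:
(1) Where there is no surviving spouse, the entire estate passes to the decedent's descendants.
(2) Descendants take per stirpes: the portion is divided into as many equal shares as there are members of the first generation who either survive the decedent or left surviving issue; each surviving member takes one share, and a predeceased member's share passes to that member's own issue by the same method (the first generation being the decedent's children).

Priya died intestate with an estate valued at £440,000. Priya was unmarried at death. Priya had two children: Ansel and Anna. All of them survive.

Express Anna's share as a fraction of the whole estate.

Anna receives 1/2 of the estate.

The entire £440,000 passes to the descendants.
That amount (£440,000) is divided into 2 shares of £220,000: Ansel and Anna each take £220,000.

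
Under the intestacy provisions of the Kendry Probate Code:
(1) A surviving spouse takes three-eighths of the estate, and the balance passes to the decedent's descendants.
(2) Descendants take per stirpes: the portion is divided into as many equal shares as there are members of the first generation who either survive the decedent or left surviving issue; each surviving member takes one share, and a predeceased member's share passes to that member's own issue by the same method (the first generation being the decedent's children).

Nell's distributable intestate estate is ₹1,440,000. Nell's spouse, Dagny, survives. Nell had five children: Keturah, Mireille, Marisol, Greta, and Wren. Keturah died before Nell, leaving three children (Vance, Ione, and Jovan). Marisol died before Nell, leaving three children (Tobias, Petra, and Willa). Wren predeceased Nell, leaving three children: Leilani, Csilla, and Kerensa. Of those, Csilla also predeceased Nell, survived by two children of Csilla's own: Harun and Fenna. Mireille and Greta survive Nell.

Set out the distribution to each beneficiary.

Dagny: ₹540,000; Vance: ₹60,000; Ione: ₹60,000; Jovan: ₹60,000; Mireille: ₹180,000; Tobias: ₹60,000; Petra: ₹60,000; Willa: ₹60,000; Greta: ₹180,000; Leilani: ₹60,000; Harun: ₹30,000; Fenna: ₹30,000; Kerensa: ₹60,000

Dagny takes three-eighths of ₹1,440,000 = ₹540,000. The remaining ₹900,000 passes to the descendants.
The descendants' portion (₹900,000) is divided into 5 shares of ₹180,000: Mireille and Greta each take ₹180,000; Keturah's ₹180,000 share passes to Keturah's issue; Marisol's ₹180,000 share passes to Marisol's issue; Wren's ₹180,000 share passes to Wren's issue.
Keturah's share (₹180,000) is divided into 3 shares of ₹60,000: Vance, Ione, and Jovan each take ₹60,000.
Marisol's share (₹180,000) is divided into 3 shares of ₹60,000: Tobias, Petra, and Willa each take ₹60,000.
Wren's share (₹180,000) is divided into 3 shares of ₹60,000: Leilani and Kerensa each take ₹60,000; Csilla's ₹60,000 share passes to Csilla's issue.
Csilla's share (₹60,000) is divided into 2 shares of ₹30,000: Harun and Fenna each take ₹30,000.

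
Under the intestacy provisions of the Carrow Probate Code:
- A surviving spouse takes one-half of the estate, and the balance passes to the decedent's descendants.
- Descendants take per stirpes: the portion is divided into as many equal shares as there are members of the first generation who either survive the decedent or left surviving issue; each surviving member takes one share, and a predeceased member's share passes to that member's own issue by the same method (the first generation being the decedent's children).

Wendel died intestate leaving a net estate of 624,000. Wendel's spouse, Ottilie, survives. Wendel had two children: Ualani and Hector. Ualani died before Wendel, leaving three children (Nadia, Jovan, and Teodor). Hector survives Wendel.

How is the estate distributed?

Ottilie takes one-half of 624,000 = 312,000. The remaining 312,000 passes to the descendants.
The descendants' portion (312,000) is divided into 2 shares of 156,000: Hector takes 156,000; Ualani's 156,000 share passes to Ualani's issue.
Ualani's share (156,000) is divided into 3 shares of 52,000: Nadia, Jovan, and Teodor each take 52,000.

Ottilie: 312,000; Nadia: 52,000; Jovan: 52,000; Teodor: 52,000; Hector: 156,000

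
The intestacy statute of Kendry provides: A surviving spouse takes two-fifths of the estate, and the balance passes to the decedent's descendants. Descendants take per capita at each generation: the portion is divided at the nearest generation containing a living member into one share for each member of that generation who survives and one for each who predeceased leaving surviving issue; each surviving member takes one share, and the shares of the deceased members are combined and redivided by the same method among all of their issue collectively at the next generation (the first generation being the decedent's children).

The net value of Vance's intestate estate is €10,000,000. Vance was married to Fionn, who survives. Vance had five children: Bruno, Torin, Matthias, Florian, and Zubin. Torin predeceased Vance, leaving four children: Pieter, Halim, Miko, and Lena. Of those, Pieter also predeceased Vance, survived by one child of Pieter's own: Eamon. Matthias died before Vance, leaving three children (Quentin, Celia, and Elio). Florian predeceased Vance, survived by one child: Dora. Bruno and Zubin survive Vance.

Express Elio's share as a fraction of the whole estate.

Fionn takes two-fifths of €10,000,000 = €4,000,000. The remaining €6,000,000 passes to the descendants.
The descendants' portion (€6,000,000) is divided at the children's generation into 5 shares of €1,200,000. Bruno and Zubin each take €1,200,000. The 3 shares of the deceased (Torin, Matthias, and Florian) are combined into a pool of €3,600,000.
That pool (€3,600,000) is divided at the grandchildren's generation into 8 shares of €450,000. Halim, Miko, Lena, Quentin, Celia, Elio, and Dora each take €450,000. The remaining share for the deceased Pieter (€450,000) is carried to the next generation.
That pool (€450,000) passes entirely to Eamon, the sole taker at the great-grandchildren's generation.

Elio receives 9/200 of the estate.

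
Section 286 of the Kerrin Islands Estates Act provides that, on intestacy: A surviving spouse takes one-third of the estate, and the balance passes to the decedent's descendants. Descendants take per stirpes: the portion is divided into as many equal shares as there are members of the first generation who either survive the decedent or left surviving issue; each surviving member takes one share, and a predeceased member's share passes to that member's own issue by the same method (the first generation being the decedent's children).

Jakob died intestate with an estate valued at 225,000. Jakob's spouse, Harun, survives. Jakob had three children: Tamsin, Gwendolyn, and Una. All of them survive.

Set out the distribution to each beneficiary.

Harun: 75,000; Tamsin: 50,000; Gwendolyn: 50,000; Una: 50,000

Harun takes one-third of 225,000 = 75,000. The remaining 150,000 passes to the descendants.
The descendants' portion (150,000) is divided into 3 shares of 50,000: Tamsin, Gwendolyn, and Una each take 50,000.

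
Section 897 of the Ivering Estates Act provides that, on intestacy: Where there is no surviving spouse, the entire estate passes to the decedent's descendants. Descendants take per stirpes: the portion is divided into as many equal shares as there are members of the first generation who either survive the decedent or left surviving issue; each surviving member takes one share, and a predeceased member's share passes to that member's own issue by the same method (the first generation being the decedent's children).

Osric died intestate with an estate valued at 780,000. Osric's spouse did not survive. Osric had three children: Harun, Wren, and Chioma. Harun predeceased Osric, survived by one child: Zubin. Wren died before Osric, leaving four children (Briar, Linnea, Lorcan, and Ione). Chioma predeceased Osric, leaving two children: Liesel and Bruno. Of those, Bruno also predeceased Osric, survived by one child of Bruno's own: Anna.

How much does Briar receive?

Briar receives 65,000.

The entire 780,000 passes to the descendants.
That amount (780,000) is divided into 3 shares of 260,000: Harun's 260,000 share passes to Harun's issue; Wren's 260,000 share passes to Wren's issue; Chioma's 260,000 share passes to Chioma's issue.
Harun's share (260,000) passes entirely to Zubin.
Wren's share (260,000) is divided into 4 shares of 65,000: Briar, Linnea, Lorcan, and Ione each take 65,000.
Chioma's share (260,000) is divided into 2 shares of 130,000: Liesel takes 130,000; Bruno's 130,000 share passes to Bruno's issue.
Bruno's share (130,000) passes entirely to Anna.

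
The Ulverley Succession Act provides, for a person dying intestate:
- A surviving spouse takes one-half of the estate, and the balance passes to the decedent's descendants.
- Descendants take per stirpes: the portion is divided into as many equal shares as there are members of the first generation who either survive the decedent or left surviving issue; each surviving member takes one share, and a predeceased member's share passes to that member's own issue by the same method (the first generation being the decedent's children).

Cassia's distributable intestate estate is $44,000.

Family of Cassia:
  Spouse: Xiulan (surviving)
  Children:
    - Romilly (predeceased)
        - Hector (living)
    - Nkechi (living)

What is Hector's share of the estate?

Xiulan takes one-half of $44,000 = $22,000. The remaining $22,000 passes to the descendants.
The descendants' portion ($22,000) is divided into 2 shares of $11,000: Nkechi takes $11,000; Romilly's $11,000 share passes to Romilly's issue.
Romilly's share ($11,000) passes entirely to Hector.

Hector receives $11,000.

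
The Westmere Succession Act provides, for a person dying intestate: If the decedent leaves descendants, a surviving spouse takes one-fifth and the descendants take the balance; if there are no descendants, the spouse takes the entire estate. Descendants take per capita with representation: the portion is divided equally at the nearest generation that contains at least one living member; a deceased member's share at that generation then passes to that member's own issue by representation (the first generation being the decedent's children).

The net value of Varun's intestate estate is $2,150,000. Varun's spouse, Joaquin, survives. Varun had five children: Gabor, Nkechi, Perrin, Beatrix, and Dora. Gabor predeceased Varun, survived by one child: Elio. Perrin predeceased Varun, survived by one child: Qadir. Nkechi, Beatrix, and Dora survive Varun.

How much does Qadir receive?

Joaquin takes one-fifth of $2,150,000 = $430,000. The remaining $1,720,000 passes to the descendants.
The descendants' portion ($1,720,000) is divided into 5 shares of $344,000: Nkechi, Beatrix, and Dora each take $344,000; Gabor's $344,000 share passes to Gabor's issue; Perrin's $344,000 share passes to Perrin's issue.
Gabor's share ($344,000) passes entirely to Elio.
Perrin's share ($344,000) passes entirely to Qadir.

Qadir receives $344,000.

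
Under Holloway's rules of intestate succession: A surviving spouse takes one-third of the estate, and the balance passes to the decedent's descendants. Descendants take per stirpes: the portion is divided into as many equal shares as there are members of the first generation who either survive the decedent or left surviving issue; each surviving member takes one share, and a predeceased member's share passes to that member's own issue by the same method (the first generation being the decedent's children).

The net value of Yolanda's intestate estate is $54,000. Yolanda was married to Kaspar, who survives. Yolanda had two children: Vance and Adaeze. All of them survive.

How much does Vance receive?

Vance receives $18,000.

Kaspar takes one-third of $54,000 = $18,000. The remaining $36,000 passes to the descendants.
The descendants' portion ($36,000) is divided into 2 shares of $18,000: Vance and Adaeze each take $18,000.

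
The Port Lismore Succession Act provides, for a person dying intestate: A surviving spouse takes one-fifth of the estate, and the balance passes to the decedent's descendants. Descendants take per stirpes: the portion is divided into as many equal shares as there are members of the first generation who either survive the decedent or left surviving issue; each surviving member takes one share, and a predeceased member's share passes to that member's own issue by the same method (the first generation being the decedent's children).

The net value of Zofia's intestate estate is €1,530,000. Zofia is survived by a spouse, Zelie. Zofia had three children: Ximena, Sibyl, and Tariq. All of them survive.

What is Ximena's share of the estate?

Zelie takes one-fifth of €1,530,000 = €306,000. The remaining €1,224,000 passes to the descendants.
The descendants' portion (€1,224,000) is divided into 3 shares of €408,000: Ximena, Sibyl, and Tariq each take €408,000.

Ximena receives €408,000.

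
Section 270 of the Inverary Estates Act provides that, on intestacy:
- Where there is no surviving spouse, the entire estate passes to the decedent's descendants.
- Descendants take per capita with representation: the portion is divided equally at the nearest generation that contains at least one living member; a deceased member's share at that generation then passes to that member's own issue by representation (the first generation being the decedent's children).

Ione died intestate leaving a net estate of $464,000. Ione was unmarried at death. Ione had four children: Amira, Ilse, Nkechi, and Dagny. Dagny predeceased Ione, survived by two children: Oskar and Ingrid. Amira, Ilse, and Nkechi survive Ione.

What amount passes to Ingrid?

Ingrid receives $58,000.

The entire $464,000 passes to the descendants.
That amount ($464,000) is divided into 4 shares of $116,000: Amira, Ilse, and Nkechi each take $116,000; Dagny's $116,000 share passes to Dagny's issue.
Dagny's share ($116,000) is divided into 2 shares of $58,000: Oskar and Ingrid each take $58,000.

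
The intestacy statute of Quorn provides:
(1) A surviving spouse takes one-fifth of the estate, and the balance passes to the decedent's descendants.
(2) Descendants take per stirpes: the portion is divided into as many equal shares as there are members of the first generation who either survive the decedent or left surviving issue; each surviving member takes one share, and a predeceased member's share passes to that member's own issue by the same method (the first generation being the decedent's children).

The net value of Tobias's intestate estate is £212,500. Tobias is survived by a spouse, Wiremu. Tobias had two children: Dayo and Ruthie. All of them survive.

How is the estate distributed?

Wiremu: £42,500; Dayo: £85,000; Ruthie: £85,000

Wiremu takes one-fifth of £212,500 = £42,500. The remaining £170,000 passes to the descendants.
The descendants' portion (£170,000) is divided into 2 shares of £85,000: Dayo and Ruthie each take £85,000.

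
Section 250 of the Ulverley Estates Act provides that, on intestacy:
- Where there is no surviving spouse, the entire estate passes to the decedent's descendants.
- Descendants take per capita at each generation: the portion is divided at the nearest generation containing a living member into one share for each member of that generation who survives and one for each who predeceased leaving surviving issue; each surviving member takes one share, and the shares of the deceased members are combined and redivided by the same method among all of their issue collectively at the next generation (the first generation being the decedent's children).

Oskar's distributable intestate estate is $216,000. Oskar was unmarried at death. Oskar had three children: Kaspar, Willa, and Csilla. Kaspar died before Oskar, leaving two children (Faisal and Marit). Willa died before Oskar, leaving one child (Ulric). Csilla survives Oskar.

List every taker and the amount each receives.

Faisal: $48,000; Marit: $48,000; Ulric: $48,000; Csilla: $72,000

The entire $216,000 passes to the descendants.
That amount ($216,000) is divided at the children's generation into 3 shares of $72,000. Csilla takes $72,000. The 2 shares of the deceased (Kaspar and Willa) are combined into a pool of $144,000.
That pool ($144,000) is divided at the grandchildren's generation equally among Faisal, Marit, and Ulric: $48,000 each.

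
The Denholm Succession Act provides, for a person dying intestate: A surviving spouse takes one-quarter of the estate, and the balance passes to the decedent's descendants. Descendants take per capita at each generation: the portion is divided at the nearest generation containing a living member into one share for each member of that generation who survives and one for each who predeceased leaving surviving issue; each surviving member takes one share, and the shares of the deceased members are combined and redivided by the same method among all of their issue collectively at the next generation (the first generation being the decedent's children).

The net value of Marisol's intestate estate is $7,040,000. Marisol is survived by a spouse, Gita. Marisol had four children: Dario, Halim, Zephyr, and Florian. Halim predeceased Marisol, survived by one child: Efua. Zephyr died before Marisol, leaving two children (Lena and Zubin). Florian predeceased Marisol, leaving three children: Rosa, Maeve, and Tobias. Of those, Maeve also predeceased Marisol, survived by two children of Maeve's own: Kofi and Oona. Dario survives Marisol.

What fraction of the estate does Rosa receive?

Gita takes one-quarter of $7,040,000 = $1,760,000. The remaining $5,280,000 passes to the descendants.
The descendants' portion ($5,280,000) is divided at the children's generation into 4 shares of $1,320,000. Dario takes $1,320,000. The 3 shares of the deceased (Halim, Zephyr, and Florian) are combined into a pool of $3,960,000.
That pool ($3,960,000) is divided at the grandchildren's generation into 6 shares of $660,000. Efua, Lena, Zubin, Rosa, and Tobias each take $660,000. The remaining share for the deceased Maeve ($660,000) is carried to the next generation.
That pool ($660,000) is divided at the great-grandchildren's generation equally among Kofi and Oona: $330,000 each.

Rosa receives 3/32 of the estate.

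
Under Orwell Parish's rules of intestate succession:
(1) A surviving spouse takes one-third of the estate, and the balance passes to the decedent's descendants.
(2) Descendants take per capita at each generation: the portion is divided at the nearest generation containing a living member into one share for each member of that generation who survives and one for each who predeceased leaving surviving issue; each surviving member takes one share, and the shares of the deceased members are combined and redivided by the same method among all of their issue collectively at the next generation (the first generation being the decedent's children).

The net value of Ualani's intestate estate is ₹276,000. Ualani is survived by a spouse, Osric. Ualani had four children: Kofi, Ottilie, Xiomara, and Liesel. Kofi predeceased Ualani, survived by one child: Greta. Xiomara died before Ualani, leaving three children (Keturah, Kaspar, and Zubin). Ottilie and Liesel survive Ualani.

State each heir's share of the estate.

Osric takes one-third of ₹276,000 = ₹92,000. The remaining ₹184,000 passes to the descendants.
The descendants' portion (₹184,000) is divided at the children's generation into 4 shares of ₹46,000. Ottilie and Liesel each take ₹46,000. The 2 shares of the deceased (Kofi and Xiomara) are combined into a pool of ₹92,000.
That pool (₹92,000) is divided at the grandchildren's generation equally among Greta, Keturah, Kaspar, and Zubin: ₹23,000 each.

Osric: ₹92,000; Greta: ₹23,000; Ottilie: ₹46,000; Keturah: ₹23,000; Kaspar: ₹23,000; Zubin: ₹23,000; Liesel: ₹46,000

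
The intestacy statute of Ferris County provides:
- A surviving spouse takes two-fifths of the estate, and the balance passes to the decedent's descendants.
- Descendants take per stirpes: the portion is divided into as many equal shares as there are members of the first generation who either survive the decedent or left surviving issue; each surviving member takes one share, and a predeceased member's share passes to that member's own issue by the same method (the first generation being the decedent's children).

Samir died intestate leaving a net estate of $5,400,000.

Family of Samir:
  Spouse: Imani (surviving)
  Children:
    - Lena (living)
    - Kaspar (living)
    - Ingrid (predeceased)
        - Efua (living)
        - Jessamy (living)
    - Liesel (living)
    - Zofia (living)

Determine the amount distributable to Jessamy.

Imani takes two-fifths of $5,400,000 = $2,160,000. The remaining $3,240,000 passes to the descendants.
The descendants' portion ($3,240,000) is divided into 5 shares of $648,000: Lena, Kaspar, Liesel, and Zofia each take $648,000; Ingrid's $648,000 share passes to Ingrid's issue.
Ingrid's share ($648,000) is divided into 2 shares of $324,000: Efua and Jessamy each take $324,000.

Jessamy receives $324,000.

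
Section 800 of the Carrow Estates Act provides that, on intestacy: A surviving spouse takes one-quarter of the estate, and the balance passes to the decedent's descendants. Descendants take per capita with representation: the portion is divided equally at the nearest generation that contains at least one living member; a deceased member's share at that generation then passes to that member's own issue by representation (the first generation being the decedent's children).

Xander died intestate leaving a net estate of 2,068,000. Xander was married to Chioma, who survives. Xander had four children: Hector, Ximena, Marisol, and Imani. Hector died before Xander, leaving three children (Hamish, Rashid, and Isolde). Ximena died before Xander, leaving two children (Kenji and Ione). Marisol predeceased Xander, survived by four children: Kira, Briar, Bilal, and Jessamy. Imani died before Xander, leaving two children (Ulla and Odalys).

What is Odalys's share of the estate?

Odalys receives 141,000.

Chioma takes one-quarter of 2,068,000 = 517,000. The remaining 1,551,000 passes to the descendants.
No child survives, so the initial division is made at the grandchildren's generation.
The descendants' portion (1,551,000) is divided into 11 shares of 141,000: Hamish, Rashid, Isolde, Kenji, Ione, Kira, Briar, Bilal, Jessamy, Ulla, and Odalys each take 141,000.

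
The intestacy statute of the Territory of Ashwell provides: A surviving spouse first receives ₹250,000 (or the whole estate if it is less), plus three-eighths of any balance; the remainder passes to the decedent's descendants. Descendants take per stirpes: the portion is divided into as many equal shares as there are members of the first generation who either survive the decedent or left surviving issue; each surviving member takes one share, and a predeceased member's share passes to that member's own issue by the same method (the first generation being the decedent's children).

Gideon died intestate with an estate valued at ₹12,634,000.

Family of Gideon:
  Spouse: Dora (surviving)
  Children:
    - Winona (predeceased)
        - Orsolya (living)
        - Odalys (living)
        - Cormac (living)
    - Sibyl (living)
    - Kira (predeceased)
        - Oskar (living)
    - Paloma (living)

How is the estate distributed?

Dora: ₹4,894,000; Orsolya: ₹645,000; Odalys: ₹645,000; Cormac: ₹645,000; Sibyl: ₹1,935,000; Oskar: ₹1,935,000; Paloma: ₹1,935,000

Dora first takes ₹250,000, leaving a balance of ₹12,384,000. Dora then takes three-eighths of the balance (₹4,644,000), for a total of ₹4,894,000. The remaining ₹7,740,000 passes to the descendants.
The descendants' portion (₹7,740,000) is divided into 4 shares of ₹1,935,000: Sibyl and Paloma each take ₹1,935,000; Winona's ₹1,935,000 share passes to Winona's issue; Kira's ₹1,935,000 share passes to Kira's issue.
Winona's share (₹1,935,000) is divided into 3 shares of ₹645,000: Orsolya, Odalys, and Cormac each take ₹645,000.
Kira's share (₹1,935,000) passes entirely to Oskar.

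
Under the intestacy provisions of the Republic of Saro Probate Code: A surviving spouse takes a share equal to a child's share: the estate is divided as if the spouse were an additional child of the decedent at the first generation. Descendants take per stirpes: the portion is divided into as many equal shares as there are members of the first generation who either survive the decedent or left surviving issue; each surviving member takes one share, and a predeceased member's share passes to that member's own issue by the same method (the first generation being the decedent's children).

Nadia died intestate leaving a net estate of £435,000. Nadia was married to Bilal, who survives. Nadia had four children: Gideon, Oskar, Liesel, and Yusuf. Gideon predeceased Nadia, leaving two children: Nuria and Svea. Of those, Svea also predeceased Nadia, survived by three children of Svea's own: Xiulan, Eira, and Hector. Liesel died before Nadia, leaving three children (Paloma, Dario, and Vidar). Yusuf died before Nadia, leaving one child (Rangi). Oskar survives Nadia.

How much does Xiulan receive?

The spouse counts as an additional share at the children's level, so there are 5 primary shares of £87,000. Bilal takes one such share (£87,000).
The children's combined portion (£348,000) is divided into 4 shares of £87,000: Oskar takes £87,000; Gideon's £87,000 share passes to Gideon's issue; Liesel's £87,000 share passes to Liesel's issue; Yusuf's £87,000 share passes to Yusuf's issue.
Gideon's share (£87,000) is divided into 2 shares of £43,500: Nuria takes £43,500; Svea's £43,500 share passes to Svea's issue.
Svea's share (£43,500) is divided into 3 shares of £14,500: Xiulan, Eira, and Hector each take £14,500.
Liesel's share (£87,000) is divided into 3 shares of £29,000: Paloma, Dario, and Vidar each take £29,000.
Yusuf's share (£87,000) passes entirely to Rangi.

Xiulan receives £14,500.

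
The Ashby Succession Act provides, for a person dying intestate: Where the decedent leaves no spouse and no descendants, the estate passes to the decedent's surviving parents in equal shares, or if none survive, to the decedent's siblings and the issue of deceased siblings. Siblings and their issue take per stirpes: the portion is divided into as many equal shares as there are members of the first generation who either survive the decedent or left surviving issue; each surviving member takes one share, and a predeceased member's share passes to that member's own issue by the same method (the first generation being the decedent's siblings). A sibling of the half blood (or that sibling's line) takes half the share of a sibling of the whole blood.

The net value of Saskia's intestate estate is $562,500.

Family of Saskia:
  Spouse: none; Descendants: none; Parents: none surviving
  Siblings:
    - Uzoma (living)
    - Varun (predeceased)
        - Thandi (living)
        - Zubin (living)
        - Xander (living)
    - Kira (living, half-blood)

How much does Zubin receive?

The entire $562,500 passes to the siblings and their issue.
Counting each half-blood sibling's line as half a unit, there are 5/2 units in $562,500, so one unit is $225,000. Whole-blood lines (Uzoma and Varun) take $225,000 each; half-blood lines (Kira) take $112,500 each.
Varun's share ($225,000) is divided into 3 shares of $75,000: Thandi, Zubin, and Xander each take $75,000.

Zubin receives $75,000.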